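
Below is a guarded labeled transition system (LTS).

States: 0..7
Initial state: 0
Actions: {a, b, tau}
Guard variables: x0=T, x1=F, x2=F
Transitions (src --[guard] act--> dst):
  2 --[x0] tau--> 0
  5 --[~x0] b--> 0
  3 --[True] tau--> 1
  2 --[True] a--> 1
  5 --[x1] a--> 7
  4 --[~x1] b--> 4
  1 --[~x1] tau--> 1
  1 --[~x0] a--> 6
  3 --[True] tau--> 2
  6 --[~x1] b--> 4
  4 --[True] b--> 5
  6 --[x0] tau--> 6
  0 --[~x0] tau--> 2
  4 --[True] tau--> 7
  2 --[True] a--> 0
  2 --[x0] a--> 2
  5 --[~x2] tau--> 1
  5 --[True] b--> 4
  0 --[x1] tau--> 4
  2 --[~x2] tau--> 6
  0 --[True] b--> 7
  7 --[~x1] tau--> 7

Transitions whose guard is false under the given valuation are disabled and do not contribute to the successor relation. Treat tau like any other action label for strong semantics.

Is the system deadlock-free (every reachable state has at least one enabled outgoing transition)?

R = {0,7}
  0: b→7  [1 out]
  7: tau→7  [1 out]

Answer: DEADLOCK-FREE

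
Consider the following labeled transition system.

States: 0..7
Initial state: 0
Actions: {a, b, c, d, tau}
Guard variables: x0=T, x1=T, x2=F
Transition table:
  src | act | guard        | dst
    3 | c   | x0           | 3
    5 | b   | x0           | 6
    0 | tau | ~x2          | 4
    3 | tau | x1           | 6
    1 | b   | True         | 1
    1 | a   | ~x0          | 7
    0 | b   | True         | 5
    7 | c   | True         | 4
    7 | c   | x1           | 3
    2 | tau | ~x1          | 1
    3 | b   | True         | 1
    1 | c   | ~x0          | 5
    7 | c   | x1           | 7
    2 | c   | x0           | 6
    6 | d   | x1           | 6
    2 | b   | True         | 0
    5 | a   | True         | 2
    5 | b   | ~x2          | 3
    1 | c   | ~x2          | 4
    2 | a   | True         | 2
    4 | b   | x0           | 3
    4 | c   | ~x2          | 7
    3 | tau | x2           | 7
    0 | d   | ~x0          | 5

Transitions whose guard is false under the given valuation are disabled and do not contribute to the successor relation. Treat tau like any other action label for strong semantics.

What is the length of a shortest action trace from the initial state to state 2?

Answer: 2

Analysis:
Layered search for 2:
  L0 = {0}
  L1 = {4,5}
  L2 = {2,3,6,7}
depth(2)=2, e.g. b·a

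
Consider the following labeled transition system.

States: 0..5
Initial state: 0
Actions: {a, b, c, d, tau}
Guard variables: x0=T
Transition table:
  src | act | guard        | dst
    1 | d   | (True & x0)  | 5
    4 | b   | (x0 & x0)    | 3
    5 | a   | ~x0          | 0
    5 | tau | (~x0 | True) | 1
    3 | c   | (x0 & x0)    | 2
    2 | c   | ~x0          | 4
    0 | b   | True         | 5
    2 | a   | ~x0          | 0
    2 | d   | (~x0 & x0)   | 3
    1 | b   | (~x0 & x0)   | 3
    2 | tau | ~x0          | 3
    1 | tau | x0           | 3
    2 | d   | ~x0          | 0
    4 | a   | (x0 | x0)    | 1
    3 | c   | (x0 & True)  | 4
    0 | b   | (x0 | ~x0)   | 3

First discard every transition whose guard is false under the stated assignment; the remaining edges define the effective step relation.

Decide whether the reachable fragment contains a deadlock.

Answer: DEADLOCK at state 2

Analysis:
Reach set: {0,1,2,3,4,5}
  0: b→3  b→5  [deg 2]
  1: d→5  tau→3  [deg 2]
  2: ∅  [no exit]
  3: c→2  c→4  [deg 2]
  4: a→1  b→3  [deg 2]
  5: tau→1  [deg 1]
Path to 2: b·c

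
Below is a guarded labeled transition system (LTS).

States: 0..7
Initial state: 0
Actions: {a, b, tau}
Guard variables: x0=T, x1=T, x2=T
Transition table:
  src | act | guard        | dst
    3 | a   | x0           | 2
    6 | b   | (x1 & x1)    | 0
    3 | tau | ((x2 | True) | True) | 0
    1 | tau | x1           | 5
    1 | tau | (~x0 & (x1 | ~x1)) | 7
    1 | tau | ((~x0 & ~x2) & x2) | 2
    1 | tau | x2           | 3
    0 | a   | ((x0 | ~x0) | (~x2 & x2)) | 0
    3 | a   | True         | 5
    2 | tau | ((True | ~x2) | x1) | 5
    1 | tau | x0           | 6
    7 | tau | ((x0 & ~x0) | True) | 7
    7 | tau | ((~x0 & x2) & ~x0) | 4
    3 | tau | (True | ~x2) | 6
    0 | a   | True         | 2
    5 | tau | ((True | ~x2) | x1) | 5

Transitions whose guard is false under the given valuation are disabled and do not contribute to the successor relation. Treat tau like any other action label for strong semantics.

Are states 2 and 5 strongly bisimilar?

Answer: BISIMILAR

Analysis:
Refine partition for ~:
  π0 = {{0,1,2,3,4,5,6,7}}
  π1 = {{0},{1,2,5,7},{3},{4},{6}}
  π2 = {{0},{1},{2,5,7},{3},{4},{6}}
Fixed point at round 3; 6 class(es).
2∈{2,5,7}, 5∈{2,5,7}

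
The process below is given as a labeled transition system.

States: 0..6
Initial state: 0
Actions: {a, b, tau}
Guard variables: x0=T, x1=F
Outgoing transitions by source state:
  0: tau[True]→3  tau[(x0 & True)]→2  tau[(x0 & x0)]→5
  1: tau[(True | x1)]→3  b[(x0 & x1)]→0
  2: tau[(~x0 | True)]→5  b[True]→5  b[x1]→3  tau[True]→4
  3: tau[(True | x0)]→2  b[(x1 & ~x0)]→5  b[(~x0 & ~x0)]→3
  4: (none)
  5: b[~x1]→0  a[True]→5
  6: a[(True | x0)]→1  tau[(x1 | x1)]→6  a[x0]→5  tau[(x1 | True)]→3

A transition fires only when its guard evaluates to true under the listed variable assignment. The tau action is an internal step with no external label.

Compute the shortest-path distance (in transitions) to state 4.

Breadth-first toward 4:
  depth 0: {0}
  depth 1: {2,3,5}
  depth 2: {4}
depth(4)=2, e.g. tau·tau

Answer: 2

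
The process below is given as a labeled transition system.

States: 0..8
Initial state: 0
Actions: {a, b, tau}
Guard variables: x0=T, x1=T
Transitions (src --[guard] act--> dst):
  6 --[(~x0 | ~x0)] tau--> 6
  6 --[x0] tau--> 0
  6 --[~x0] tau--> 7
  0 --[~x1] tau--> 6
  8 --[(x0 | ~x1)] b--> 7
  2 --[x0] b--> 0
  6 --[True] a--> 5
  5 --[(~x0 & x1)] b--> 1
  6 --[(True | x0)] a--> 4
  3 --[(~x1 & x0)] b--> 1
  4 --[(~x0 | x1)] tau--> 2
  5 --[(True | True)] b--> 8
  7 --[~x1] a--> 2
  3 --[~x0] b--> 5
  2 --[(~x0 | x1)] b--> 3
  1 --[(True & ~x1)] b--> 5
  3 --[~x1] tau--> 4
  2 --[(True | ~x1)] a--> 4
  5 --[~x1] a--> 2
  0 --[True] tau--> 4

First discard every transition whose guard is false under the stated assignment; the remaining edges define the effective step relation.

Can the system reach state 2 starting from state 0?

Answer: REACHABLE

Trace:
Guard filter leaves 10 enabled edge(s).
Layer 0: {0}
Layer 1: {4}  now seen {0,4}
Layer 2: {2}  now seen {0,2,4}
Layer 3: {3}  now seen {0,2,3,4}
Reachable = {0,2,3,4}
witness 2: tau·tau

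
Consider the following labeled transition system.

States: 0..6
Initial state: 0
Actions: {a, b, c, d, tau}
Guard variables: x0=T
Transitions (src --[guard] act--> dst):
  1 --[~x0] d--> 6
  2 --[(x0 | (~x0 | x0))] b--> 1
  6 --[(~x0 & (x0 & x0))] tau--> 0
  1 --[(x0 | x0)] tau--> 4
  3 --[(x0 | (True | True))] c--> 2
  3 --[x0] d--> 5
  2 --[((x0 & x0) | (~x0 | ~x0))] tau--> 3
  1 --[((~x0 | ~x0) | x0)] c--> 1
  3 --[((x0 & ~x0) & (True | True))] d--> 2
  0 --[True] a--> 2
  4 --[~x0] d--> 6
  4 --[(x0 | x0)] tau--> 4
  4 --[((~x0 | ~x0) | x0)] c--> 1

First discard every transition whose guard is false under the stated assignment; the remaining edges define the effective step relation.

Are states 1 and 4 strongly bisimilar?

Compute ~ classes (split until stable):
  π0 = {{0,1,2,3,4,5,6}}
  π1 = {{0},{1,4},{2},{3},{5,6}}
5 equivalence class(es) (converged in 2)
1∈{1,4}, 4∈{1,4}

Answer: BISIMILAR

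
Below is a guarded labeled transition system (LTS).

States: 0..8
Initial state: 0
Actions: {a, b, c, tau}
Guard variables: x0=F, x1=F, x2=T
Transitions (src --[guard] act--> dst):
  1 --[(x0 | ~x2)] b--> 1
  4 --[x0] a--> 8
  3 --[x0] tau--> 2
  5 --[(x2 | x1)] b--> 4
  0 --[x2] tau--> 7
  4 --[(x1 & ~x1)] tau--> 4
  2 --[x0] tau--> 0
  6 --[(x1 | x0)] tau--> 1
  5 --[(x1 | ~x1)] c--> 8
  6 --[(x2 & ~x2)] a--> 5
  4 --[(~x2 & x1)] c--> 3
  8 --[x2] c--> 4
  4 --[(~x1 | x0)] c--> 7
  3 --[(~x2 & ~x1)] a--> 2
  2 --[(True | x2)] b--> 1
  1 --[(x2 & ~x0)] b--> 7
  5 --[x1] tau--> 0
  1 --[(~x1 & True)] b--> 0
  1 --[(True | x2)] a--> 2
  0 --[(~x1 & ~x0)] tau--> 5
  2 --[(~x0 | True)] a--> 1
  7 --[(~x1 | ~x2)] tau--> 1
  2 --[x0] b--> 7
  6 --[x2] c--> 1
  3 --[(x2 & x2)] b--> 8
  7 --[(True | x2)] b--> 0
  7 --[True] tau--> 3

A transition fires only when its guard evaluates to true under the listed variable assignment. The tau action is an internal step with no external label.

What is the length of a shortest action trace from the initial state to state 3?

Layered search for 3:
  depth 0: {0}
  depth 1: {5,7}
  depth 2: {1,3,4,8}
depth(3)=2, e.g. tau·tau

Answer: 2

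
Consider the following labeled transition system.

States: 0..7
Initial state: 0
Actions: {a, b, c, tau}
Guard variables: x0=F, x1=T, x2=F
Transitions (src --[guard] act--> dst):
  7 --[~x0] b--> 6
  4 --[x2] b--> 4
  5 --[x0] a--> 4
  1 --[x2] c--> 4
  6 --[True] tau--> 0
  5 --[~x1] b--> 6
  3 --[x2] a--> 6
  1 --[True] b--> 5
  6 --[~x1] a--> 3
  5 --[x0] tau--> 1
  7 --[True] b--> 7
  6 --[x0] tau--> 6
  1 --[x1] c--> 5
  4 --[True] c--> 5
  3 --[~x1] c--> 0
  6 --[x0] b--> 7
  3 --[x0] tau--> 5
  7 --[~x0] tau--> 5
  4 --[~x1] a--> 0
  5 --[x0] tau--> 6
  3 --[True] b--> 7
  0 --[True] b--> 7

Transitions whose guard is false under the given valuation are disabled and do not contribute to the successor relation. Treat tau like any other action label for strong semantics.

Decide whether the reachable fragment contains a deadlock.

R = {0,5,6,7}
  0: b→7  [deg 1]
  5: ∅  [STUCK]
  6: tau→0  [deg 1]
  7: b→6  b→7  tau→5  [deg 3]
trace reaching 5: b·tau

Answer: DEADLOCK at state 5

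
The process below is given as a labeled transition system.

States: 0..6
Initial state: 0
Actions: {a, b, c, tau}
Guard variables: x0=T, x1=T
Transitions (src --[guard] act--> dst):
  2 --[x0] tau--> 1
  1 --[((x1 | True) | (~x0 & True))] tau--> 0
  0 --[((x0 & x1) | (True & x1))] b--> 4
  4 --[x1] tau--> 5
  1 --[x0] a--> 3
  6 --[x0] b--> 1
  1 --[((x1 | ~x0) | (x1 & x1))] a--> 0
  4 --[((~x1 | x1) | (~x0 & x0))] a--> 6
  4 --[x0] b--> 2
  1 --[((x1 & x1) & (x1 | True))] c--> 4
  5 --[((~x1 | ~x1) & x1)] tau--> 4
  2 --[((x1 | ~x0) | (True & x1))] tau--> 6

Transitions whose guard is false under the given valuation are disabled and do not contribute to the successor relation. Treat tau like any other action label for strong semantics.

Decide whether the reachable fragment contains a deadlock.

Answer: DEADLOCK at state 3

Working:
R = {0,1,2,3,4,5,6}
  0: b→4  [deg 1]
  1: a→0  a→3  c→4  tau→0  [deg 4]
  2: tau→1  tau→6  [deg 2]
  3: ∅  [STUCK]
  4: a→6  b→2  tau→5  [deg 3]
  5: ∅  [STUCK]
  6: b→1  [deg 1]
trace reaching 3: b·a·b·a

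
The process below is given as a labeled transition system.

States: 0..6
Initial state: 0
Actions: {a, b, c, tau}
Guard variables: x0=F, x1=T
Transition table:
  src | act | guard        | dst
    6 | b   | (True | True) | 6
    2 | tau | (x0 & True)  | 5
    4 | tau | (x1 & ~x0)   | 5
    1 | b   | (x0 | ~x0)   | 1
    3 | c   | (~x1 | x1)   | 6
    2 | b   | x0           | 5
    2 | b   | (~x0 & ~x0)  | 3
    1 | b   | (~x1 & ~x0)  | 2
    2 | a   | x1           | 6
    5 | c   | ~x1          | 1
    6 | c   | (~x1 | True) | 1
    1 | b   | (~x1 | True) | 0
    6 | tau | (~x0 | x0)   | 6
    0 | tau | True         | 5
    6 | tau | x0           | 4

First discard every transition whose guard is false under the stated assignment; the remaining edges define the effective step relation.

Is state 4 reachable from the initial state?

10 transition(s) survive guard evaluation.
Layer 0: {0}
Layer 1: {5}  cumulative {0,5}
Reach set: {0,5}

Answer: UNREACHABLE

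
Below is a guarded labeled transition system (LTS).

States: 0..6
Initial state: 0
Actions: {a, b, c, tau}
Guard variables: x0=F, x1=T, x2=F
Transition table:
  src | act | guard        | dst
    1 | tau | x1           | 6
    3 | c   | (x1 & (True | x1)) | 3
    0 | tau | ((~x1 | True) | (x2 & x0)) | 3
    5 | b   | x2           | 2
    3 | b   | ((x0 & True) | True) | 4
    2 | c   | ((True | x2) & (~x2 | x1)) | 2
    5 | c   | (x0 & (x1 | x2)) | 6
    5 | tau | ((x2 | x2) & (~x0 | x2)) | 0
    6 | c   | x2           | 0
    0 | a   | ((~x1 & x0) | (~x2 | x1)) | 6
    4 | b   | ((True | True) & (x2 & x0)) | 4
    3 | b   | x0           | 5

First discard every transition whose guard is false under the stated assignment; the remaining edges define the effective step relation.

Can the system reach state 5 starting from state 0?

Answer: UNREACHABLE

Working:
Guard filter leaves 6 enabled edge(s).
depth 0: {0}
depth 1: {3,6}  now seen {0,3,6}
depth 2: {4}  now seen {0,3,4,6}
R = {0,3,4,6}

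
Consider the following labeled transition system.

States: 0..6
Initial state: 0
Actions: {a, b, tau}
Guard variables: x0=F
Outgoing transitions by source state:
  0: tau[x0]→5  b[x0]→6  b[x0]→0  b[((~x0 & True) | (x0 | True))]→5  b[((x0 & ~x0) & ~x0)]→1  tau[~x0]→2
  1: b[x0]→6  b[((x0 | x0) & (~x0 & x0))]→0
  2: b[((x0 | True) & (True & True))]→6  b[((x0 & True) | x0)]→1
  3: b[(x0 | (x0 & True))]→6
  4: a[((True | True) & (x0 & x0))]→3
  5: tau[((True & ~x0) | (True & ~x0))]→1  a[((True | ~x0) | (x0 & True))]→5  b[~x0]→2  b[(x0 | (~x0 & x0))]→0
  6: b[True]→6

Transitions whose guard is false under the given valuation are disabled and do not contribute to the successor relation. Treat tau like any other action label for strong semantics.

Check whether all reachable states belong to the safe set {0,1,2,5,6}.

Safe = {0,1,2,5,6}
Reach set: {0,1,2,5,6}
  0: safe
  1: safe
  2: safe
  5: safe
  6: safe

Answer: INVARIANT HOLDS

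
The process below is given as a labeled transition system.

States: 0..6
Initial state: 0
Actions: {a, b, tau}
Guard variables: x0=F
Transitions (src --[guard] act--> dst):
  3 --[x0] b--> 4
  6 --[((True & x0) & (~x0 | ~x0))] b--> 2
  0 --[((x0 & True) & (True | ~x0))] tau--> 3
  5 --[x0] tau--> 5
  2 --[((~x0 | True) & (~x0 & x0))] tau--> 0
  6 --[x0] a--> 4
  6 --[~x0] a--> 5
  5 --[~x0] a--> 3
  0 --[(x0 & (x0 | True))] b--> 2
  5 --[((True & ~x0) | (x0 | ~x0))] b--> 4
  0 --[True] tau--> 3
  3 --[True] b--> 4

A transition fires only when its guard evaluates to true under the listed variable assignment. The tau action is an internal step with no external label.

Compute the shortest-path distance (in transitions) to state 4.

Answer: 2

Analysis:
Breadth-first toward 4:
  Layer 0: {0}
  Layer 1: {3}
  Layer 2: {4}
depth(4)=2, e.g. tau·b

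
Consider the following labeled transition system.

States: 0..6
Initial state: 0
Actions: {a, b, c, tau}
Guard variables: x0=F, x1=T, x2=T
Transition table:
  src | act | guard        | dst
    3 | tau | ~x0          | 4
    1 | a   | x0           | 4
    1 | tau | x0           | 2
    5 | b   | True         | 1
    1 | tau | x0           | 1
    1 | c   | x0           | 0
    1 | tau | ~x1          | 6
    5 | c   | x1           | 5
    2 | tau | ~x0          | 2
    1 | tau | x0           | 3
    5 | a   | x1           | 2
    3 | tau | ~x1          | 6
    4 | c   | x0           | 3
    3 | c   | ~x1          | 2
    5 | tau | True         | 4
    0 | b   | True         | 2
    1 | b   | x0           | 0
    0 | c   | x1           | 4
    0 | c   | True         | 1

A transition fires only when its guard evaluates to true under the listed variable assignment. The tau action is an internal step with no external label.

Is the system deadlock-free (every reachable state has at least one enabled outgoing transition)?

R = {0,1,2,4}
  0: b→2  c→1  c→4  [deg 3]
  1: ∅  [no exit]
  2: tau→2  [deg 1]
  4: ∅  [no exit]
Path to 1: c

Answer: DEADLOCK at state 1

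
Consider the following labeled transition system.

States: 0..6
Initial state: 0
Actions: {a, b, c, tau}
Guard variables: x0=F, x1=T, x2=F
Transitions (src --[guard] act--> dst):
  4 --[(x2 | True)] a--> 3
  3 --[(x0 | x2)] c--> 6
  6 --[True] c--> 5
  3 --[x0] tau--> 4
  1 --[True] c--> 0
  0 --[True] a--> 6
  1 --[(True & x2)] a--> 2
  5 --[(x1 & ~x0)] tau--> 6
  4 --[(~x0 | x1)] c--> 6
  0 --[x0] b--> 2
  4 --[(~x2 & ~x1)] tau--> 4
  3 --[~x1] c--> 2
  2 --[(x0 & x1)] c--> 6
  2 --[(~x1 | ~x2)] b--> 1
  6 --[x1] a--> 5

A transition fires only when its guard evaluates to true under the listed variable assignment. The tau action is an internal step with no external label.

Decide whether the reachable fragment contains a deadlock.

Answer: DEADLOCK-FREE

Analysis:
Reachable = {0,5,6}
  0: a→6  [deg 1]
  5: tau→6  [deg 1]
  6: a→5  c→5  [deg 2]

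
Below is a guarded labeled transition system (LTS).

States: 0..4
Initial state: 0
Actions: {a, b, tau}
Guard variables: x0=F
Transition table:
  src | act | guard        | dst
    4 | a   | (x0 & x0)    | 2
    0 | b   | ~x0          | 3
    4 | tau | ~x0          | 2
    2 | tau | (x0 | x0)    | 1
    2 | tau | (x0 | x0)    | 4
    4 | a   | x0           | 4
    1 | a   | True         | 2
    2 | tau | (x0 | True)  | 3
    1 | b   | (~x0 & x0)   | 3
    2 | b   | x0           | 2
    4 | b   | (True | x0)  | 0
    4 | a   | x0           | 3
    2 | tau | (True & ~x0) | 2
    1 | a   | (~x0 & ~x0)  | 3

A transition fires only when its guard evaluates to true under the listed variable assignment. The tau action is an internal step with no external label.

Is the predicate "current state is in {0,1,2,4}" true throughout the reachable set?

Safe = {0,1,2,4}
Reachable = {0,3}
  0: ok
  3: VIOLATES
witness against invariant: b → 3

Answer: INVARIANT VIOLATED at state 3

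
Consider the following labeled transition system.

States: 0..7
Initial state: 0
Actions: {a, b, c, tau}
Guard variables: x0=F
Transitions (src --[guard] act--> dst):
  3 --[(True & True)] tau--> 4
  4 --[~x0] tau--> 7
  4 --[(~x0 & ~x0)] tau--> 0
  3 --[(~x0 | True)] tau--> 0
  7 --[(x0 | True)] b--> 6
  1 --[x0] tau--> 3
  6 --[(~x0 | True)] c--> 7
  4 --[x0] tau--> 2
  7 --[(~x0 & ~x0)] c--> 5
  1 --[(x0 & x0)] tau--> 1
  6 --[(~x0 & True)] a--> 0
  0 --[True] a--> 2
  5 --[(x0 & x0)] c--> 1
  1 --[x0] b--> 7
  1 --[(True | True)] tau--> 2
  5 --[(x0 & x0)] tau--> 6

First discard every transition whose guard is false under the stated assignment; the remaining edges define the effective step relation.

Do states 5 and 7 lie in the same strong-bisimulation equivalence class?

Compute ~ classes (split until stable):
  P[0] = {{0,1,2,3,4,5,6,7}}
  P[1] = {{0},{1,3,4},{2,5},{6},{7}}
  P[2] = {{0},{1},{2,5},{3},{4},{6},{7}}
stable after 3 split(s): 7 block(s)
[5]={2,5}  [7]={7}

Answer: NOT BISIMILAR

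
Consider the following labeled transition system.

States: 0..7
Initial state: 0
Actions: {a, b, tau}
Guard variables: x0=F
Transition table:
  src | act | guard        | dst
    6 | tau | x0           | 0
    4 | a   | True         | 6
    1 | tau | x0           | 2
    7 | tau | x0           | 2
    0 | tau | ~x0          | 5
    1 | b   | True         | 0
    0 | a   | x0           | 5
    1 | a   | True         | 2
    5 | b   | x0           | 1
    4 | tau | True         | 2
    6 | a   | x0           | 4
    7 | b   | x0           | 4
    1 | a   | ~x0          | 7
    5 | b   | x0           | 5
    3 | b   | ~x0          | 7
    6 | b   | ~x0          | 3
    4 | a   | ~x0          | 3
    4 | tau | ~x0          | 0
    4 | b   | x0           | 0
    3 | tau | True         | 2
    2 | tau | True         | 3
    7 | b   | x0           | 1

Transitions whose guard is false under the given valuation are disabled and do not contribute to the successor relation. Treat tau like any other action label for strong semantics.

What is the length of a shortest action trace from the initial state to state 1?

Breadth-first toward 1:
  L0 = {0}
  L1 = {5}
1 never appears.

Answer: UNREACHABLE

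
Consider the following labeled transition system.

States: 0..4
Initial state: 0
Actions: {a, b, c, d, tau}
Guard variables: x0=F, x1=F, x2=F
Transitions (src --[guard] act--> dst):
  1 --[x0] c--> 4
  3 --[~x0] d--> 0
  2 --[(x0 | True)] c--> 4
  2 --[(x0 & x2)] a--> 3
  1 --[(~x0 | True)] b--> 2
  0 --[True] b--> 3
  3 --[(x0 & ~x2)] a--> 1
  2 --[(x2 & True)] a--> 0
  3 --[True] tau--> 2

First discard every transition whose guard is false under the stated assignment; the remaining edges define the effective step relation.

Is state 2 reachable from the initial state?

5 transition(s) survive guard evaluation.
L0 = {0}
L1 = {3}  total {0,3}
L2 = {2}  total {0,2,3}
L3 = {4}  total {0,2,3,4}
Reach set: {0,2,3,4}
Path to 2: b·tau

Answer: REACHABLE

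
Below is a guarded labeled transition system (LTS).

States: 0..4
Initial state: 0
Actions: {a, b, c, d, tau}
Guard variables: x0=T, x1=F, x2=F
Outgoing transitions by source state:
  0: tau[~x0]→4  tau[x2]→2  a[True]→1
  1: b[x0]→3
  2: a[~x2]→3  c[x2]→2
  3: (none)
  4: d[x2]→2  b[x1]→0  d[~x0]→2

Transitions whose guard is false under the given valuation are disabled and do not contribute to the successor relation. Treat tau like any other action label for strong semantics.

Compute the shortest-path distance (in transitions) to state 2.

Breadth-first toward 2:
  L0 = {0}
  L1 = {1}
  L2 = {3}
2 never appears.

Answer: UNREACHABLE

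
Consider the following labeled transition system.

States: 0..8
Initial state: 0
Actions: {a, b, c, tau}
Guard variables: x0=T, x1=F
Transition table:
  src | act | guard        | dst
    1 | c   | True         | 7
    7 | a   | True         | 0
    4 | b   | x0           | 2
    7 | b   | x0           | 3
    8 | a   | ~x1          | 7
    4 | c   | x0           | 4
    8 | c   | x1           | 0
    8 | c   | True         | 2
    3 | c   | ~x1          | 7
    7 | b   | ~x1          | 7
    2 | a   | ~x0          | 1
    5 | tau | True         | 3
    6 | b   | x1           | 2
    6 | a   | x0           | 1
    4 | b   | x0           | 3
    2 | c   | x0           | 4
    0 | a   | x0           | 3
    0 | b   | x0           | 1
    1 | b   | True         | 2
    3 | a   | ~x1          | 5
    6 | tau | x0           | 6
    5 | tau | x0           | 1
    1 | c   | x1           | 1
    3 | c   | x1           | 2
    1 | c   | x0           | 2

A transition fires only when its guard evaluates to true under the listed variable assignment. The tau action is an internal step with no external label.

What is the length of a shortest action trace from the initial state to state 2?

Answer: 2

Analysis:
Breadth-first toward 2:
  L0 = {0}
  L1 = {1,3}
  L2 = {2,5,7}
2 enters at depth 2; path b·b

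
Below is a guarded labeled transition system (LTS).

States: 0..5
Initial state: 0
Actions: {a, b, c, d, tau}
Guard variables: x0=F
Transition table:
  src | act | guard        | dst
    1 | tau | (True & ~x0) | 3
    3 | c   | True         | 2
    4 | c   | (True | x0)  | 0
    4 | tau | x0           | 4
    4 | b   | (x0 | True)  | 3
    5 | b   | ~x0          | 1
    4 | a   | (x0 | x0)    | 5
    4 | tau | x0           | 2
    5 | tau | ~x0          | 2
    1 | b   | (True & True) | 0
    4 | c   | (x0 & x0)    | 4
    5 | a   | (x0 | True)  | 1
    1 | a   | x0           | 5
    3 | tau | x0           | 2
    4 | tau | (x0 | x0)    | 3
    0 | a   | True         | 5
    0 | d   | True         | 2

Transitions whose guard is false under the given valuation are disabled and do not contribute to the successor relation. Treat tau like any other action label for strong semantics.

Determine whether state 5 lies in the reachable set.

Answer: REACHABLE

Trace:
After dropping false guards: 10 live edges.
L0 = {0}
L1 = {2,5}  total {0,2,5}
L2 = {1}  total {0,1,2,5}
L3 = {3}  total {0,1,2,3,5}
R = {0,1,2,3,5}
trace reaching 5: a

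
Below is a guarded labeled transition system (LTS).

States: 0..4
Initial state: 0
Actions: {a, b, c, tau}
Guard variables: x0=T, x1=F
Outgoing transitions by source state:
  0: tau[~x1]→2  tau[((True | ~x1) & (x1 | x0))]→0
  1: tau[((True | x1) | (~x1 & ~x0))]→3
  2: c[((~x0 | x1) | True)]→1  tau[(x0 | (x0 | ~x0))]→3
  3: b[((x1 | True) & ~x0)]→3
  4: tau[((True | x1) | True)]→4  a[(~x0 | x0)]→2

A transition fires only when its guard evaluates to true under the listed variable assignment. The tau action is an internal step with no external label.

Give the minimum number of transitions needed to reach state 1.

BFS to 1:
  L0 = {0}
  L1 = {2}
  L2 = {1,3}
first hit 1 at d=2 via tau·c

Answer: 2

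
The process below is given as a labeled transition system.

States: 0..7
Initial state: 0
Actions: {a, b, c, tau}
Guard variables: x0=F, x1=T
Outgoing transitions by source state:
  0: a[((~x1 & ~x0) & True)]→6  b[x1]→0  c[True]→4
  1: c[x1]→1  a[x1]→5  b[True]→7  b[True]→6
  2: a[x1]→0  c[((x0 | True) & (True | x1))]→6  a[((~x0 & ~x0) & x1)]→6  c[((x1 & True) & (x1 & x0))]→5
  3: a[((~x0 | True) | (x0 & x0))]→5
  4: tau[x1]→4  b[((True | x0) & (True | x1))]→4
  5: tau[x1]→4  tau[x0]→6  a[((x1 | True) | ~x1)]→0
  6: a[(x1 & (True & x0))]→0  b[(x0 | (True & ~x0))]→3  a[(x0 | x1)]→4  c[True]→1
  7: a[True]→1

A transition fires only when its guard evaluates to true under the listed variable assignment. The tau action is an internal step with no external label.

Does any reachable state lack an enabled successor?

R = {0,4}
  0: b→0  c→4  [deg 2]
  4: b→4  tau→4  [deg 2]

Answer: DEADLOCK-FREE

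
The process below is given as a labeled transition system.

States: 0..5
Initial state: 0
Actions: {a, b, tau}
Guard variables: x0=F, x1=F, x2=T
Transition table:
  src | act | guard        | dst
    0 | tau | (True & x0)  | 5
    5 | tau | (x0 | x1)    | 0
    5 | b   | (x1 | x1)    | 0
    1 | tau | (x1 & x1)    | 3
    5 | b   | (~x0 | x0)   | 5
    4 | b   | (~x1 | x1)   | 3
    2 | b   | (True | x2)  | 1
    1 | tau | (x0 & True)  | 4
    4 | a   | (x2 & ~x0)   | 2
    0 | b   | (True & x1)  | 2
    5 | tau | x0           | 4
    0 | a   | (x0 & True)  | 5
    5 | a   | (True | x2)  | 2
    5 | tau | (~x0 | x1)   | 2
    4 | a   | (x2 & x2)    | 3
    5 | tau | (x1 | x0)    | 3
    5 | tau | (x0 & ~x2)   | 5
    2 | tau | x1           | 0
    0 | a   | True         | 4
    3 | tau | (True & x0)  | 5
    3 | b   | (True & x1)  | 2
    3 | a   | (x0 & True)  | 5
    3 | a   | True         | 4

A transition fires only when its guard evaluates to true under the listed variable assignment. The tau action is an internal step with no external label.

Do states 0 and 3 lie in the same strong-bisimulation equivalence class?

Answer: BISIMILAR

Working:
Bisimulation quotient by refinement:
  π0 = {{0,1,2,3,4,5}}
  π1 = {{0,3},{1},{2},{4},{5}}
stable after 2 split(s): 5 block(s)
0∈{0,3}, 3∈{0,3}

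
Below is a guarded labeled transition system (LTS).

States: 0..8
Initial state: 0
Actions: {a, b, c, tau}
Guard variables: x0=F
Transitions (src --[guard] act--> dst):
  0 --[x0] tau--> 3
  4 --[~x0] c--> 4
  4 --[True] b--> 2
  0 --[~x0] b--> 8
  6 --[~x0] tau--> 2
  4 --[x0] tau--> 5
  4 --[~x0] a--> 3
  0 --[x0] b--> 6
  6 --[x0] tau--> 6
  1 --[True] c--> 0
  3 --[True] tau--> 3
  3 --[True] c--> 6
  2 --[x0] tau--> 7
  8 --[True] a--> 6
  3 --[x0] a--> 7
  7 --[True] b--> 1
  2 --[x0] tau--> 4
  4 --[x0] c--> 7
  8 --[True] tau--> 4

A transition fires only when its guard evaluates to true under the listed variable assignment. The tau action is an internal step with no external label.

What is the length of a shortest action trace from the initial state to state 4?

BFS to 4:
  L0 = {0}
  L1 = {8}
  L2 = {4,6}
depth(4)=2, e.g. b·tau

Answer: 2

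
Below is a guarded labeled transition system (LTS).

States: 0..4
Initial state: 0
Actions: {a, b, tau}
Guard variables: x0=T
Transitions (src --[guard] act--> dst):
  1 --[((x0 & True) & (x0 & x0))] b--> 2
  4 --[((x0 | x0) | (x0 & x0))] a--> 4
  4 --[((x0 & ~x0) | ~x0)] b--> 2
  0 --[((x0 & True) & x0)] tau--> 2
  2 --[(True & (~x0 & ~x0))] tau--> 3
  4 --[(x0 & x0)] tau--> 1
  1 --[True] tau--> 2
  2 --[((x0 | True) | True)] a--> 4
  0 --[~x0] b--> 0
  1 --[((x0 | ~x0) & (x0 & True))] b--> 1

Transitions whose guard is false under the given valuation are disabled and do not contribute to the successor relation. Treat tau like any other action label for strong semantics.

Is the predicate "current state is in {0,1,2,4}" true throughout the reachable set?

Safe = {0,1,2,4}
Reachable = {0,1,2,4}
  0: ok
  1: ok
  2: ok
  4: ok

Answer: INVARIANT HOLDS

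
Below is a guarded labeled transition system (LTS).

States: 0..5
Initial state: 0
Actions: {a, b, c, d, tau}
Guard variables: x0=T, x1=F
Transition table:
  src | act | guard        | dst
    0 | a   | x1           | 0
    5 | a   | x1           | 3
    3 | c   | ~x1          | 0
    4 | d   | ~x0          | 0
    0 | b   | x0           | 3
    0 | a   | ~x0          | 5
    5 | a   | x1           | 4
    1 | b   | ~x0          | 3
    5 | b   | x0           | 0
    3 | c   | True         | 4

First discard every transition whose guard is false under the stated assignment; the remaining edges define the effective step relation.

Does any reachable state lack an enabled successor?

Answer: DEADLOCK at state 4

Trace:
Reach set: {0,3,4}
  0: b→3  [1 out]
  3: c→0  c→4  [2 out]
  4: ∅  [no exit]
trace reaching 4: b·c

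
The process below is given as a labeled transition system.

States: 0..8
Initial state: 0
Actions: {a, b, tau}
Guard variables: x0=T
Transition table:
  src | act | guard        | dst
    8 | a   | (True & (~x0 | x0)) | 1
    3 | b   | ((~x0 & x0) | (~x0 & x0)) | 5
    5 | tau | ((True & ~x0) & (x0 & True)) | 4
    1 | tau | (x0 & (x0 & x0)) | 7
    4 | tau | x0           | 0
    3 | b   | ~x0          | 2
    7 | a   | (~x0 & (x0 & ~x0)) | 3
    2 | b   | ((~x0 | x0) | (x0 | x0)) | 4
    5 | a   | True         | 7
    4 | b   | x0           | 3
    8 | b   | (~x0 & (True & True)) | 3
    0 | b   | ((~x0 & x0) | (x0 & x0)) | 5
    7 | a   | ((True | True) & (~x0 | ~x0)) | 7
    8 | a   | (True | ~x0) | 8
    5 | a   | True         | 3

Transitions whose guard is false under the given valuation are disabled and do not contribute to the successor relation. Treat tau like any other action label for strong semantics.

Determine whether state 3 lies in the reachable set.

Answer: REACHABLE

Trace:
9 transition(s) survive guard evaluation.
L0 = {0}
L1 = {5}  cumulative {0,5}
L2 = {3,7}  cumulative {0,3,5,7}
Reach set: {0,3,5,7}
witness 3: b·a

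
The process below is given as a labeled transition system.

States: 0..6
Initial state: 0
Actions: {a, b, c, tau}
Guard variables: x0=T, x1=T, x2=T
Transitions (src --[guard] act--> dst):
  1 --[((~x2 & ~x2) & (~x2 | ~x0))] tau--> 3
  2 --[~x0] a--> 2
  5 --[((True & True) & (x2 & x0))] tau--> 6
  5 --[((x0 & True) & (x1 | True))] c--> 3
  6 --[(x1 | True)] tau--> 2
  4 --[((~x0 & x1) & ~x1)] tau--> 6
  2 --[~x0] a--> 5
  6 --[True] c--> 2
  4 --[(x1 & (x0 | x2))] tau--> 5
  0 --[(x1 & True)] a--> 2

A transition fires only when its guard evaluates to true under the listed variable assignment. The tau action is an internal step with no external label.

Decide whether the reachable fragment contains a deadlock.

Answer: DEADLOCK at state 2

Trace:
R = {0,2}
  0: a→2  [deg 1]
  2: ∅  [no exit]
trace reaching 2: a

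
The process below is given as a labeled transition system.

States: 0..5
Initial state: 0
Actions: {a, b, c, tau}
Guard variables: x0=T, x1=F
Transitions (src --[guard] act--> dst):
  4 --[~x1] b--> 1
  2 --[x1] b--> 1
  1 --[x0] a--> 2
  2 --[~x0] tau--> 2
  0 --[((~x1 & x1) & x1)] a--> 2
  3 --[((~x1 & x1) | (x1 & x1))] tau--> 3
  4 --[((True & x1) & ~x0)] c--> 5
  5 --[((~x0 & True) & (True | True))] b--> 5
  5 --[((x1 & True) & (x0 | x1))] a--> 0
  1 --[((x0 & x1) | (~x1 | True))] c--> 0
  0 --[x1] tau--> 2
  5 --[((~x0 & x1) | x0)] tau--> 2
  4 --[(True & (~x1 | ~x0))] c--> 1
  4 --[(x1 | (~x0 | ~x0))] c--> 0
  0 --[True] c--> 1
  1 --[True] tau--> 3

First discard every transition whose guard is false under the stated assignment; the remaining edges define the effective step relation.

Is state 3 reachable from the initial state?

7 transition(s) survive guard evaluation.
Layer 0: {0}
Layer 1: {1}  cumulative {0,1}
Layer 2: {2,3}  cumulative {0,1,2,3}
Reach set: {0,1,2,3}
witness 3: c·tau

Answer: REACHABLE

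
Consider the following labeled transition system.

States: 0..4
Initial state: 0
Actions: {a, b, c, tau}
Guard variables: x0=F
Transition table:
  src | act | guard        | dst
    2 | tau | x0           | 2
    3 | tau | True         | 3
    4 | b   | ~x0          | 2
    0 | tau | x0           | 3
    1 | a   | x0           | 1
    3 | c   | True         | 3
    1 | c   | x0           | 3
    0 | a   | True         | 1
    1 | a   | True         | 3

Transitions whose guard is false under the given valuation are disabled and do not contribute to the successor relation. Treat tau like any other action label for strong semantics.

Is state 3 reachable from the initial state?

5 transition(s) survive guard evaluation.
L0 = {0}
L1 = {1}  cumulative {0,1}
L2 = {3}  cumulative {0,1,3}
Reachable = {0,1,3}
witness 3: a·a

Answer: REACHABLE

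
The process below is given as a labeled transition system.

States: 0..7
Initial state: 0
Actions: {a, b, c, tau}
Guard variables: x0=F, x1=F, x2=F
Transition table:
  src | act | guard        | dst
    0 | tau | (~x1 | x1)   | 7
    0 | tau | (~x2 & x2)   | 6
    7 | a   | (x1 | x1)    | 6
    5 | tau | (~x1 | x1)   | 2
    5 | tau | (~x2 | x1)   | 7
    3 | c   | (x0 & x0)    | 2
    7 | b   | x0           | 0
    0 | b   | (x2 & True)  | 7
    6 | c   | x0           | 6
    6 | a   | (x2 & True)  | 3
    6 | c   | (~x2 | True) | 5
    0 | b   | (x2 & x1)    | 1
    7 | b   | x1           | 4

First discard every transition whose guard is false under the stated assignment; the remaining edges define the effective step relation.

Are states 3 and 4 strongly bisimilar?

Answer: BISIMILAR

Working:
Bisimulation quotient by refinement:
  P[0] = {{0,1,2,3,4,5,6,7}}
  P[1] = {{0,5},{1,2,3,4,7},{6}}
stable after 2 split(s): 3 block(s)
3∈{1,2,3,4,7}, 4∈{1,2,3,4,7}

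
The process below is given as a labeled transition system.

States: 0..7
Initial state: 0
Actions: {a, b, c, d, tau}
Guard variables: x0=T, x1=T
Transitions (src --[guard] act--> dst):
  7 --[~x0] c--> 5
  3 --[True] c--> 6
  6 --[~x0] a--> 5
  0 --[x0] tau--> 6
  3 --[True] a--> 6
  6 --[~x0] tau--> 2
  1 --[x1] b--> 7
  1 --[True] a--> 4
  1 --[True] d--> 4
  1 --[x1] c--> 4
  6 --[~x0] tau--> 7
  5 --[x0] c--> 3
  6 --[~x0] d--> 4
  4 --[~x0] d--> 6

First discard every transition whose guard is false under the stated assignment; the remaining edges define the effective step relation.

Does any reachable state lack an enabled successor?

R = {0,6}
  0: tau→6  [deg 1]
  6: ∅  [deadlock]
witness 6: tau

Answer: DEADLOCK at state 6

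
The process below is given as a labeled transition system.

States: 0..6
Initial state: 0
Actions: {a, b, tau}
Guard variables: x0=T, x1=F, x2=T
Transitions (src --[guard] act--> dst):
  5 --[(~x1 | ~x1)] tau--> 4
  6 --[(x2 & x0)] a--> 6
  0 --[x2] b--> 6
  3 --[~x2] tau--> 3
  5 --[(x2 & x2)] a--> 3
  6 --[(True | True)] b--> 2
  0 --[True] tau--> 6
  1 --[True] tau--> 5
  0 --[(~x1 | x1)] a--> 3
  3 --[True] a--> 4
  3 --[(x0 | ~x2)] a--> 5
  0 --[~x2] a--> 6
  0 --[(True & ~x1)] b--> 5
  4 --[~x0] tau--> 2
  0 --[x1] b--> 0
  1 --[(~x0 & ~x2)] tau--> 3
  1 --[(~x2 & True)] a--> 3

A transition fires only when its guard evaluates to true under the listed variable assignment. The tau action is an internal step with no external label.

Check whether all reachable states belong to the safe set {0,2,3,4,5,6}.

Answer: INVARIANT HOLDS

Trace:
Safe = {0,2,3,4,5,6}
Reach set: {0,2,3,4,5,6}
  0: ok
  2: ok
  3: ok
  4: ok
  5: ok
  6: ok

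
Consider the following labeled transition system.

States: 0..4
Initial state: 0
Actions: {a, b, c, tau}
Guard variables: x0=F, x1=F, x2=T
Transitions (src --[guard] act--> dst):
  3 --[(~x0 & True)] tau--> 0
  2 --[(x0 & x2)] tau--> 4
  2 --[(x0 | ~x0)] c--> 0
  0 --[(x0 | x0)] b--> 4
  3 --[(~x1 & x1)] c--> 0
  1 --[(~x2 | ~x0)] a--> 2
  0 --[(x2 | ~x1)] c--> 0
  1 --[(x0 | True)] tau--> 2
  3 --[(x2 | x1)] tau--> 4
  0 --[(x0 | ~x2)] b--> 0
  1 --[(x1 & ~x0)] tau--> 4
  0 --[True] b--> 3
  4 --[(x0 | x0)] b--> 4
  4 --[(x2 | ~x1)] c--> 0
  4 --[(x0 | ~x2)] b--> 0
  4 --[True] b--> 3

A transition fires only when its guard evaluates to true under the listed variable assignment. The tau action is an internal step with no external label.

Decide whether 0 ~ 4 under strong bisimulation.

Answer: BISIMILAR

Working:
Compute ~ classes (split until stable):
  round 0: {{0,1,2,3,4}}
  round 1: {{0,4},{1},{2},{3}}
stable after 2 split(s): 4 block(s)
class of 0: {0,4}; class of 4: {0,4}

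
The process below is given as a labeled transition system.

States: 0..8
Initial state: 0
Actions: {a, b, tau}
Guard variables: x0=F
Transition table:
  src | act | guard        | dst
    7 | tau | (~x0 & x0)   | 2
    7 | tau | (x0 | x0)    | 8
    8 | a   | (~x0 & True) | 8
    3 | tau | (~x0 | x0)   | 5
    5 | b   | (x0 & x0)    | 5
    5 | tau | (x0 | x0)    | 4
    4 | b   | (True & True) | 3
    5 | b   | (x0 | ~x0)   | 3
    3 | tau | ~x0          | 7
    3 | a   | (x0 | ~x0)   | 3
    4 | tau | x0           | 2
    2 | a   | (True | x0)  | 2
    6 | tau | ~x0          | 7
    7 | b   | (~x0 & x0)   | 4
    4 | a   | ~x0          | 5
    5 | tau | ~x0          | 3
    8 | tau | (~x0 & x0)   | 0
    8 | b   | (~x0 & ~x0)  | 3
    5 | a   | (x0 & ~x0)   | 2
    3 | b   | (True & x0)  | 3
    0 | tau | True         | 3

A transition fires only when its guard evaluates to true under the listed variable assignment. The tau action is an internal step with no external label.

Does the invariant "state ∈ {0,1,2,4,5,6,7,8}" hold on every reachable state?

Answer: INVARIANT VIOLATED at state 3

Trace:
Safe = {0,1,2,4,5,6,7,8}
Reachable = {0,3,5,7}
  0: safe
  3: outside
  5: safe
  7: safe
counterexample path to 3: tau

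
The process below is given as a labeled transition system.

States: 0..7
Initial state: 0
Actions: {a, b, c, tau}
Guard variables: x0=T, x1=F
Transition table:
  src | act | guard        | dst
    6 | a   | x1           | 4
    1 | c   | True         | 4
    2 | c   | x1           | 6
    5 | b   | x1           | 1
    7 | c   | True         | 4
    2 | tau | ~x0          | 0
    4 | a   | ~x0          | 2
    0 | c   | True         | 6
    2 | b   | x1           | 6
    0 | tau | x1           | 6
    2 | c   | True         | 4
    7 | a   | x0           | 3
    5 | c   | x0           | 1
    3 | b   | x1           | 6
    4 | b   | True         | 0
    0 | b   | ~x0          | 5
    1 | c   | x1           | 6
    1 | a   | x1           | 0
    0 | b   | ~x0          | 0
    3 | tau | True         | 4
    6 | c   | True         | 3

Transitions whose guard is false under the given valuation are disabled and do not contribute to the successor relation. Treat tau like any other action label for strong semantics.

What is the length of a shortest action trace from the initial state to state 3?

Layered search for 3:
  L0 = {0}
  L1 = {6}
  L2 = {3}
first hit 3 at d=2 via c·c

Answer: 2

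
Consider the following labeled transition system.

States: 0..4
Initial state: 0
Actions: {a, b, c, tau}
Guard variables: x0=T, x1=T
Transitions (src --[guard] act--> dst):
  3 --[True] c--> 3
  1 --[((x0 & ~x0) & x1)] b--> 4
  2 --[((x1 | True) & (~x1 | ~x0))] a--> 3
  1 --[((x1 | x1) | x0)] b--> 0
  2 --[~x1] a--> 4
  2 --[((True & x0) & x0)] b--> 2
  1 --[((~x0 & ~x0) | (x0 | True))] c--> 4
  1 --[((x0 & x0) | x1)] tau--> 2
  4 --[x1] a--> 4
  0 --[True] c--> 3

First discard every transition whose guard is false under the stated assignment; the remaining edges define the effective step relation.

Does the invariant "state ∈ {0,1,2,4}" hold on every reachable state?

Answer: INVARIANT VIOLATED at state 3

Trace:
Allowed set {0,1,2,4}
Reachable = {0,3}
  0: ok
  3: outside
counterexample path to 3: c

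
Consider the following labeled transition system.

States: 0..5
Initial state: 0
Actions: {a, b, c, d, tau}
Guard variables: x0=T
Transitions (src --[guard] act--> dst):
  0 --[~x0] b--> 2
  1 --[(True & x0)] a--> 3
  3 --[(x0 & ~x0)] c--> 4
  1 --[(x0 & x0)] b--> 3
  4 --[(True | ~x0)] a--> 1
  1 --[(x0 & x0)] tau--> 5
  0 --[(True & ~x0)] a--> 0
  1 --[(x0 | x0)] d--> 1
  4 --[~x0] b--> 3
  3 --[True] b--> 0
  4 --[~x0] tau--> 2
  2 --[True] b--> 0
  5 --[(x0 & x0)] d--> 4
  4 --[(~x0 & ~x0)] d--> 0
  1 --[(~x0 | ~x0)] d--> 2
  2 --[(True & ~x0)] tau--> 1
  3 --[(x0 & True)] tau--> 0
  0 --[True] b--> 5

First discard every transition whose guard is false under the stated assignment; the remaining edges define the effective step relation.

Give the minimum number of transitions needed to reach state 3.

Breadth-first toward 3:
  Layer 0: {0}
  Layer 1: {5}
  Layer 2: {4}
  Layer 3: {1}
  Layer 4: {3}
depth(3)=4, e.g. b·d·a·a

Answer: 4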